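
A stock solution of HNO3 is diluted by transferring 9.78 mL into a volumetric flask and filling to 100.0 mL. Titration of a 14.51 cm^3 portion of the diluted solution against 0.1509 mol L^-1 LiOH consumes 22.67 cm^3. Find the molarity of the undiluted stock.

2.41 M

n(LiOH) = 0.1509 x 0.02267 = 0.003421 mol.
n(HNO3) in the aliquot = 0.003421 mol.
[diluted HNO3] = 0.003421 / 0.01451 = 0.2358 M.
Dilution factor = 100.0/9.780 = 10.22, so [stock] = 0.2358 x 10.22 = 2.41 M.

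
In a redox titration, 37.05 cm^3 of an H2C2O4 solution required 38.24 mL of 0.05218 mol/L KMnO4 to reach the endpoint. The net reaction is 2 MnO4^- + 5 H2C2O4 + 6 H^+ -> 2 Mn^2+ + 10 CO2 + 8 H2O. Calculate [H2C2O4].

0.135 M

n(KMnO4) = 0.05218 x 0.03824 = 0.001995 mol.
From the balanced equation, 2 mol KMnO4 reacts with 5 mol H2C2O4, so n(H2C2O4) = 0.001995 x 5/2 = 0.004988 mol.
[H2C2O4] = 0.004988 / 0.03705 L = 0.135 M.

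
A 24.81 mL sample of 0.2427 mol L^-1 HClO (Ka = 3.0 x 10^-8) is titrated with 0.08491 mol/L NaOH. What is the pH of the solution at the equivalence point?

10.16

n(HClO) = 0.2427 x 0.02481 = 0.006021 mol; V(NaOH) at equivalence = 0.006021/0.08491 = 0.07091 L.
At equivalence all the acid is converted to ClO-; total volume = 0.02481 + 0.07091 = 0.09572 L, so [ClO-] = 0.006021/0.09572 = 0.06290 M.
Kb = Kw/Ka = 1.0e-14 / 3.0 x 10^-8 = 3.33e-7.
[OH^-] = sqrt(Kb x [ClO-]) = sqrt(3.33e-7 x 0.06290) = 0.000145 M.
pOH = 3.84, so pH = 14.00 - 3.84 = 10.16.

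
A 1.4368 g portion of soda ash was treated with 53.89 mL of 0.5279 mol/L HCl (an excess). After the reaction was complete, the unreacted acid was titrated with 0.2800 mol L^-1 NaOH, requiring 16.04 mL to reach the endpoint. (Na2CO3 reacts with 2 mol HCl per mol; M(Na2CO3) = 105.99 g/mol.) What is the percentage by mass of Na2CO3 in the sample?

88.4%

Total n(HCl) added = 0.5279 x 0.05389 = 0.02845 mol.
n(NaOH) used = 0.2800 x 0.01604 = 0.004491 mol, which equals the excess n(HCl).
So n(HCl) consumed by the sample = 0.02845 - 0.004491 = 0.02396 mol.
n(Na2CO3) = 0.02396 / 2 = 0.01198 mol.
mass Na2CO3 = 0.01198 x 105.99 = 1.270 g, so %Na2CO3 = 1.270/1.4368 x 100 = 88.4%.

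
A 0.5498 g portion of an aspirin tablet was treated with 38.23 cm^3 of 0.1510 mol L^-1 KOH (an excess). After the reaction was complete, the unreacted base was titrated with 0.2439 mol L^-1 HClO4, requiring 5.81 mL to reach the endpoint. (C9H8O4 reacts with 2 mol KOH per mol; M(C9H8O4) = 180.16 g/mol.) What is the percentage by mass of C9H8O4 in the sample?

71.4%

Total n(KOH) added = 0.1510 x 0.03823 = 0.005773 mol.
n(HClO4) used = 0.2439 x 0.005810 = 0.001417 mol, which equals the excess n(KOH).
So n(KOH) consumed by the sample = 0.005773 - 0.001417 = 0.004356 mol.
n(C9H8O4) = 0.004356 / 2 = 0.002178 mol.
mass C9H8O4 = 0.002178 x 180.16 = 0.3924 g, so %C9H8O4 = 0.3924/0.5498 x 100 = 71.4%.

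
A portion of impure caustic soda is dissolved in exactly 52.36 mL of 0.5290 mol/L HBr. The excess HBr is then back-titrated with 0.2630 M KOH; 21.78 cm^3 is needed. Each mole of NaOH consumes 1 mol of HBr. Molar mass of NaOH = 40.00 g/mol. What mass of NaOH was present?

0.879 g

Total n(HBr) added = 0.5290 x 0.05236 = 0.02770 mol.
n(KOH) used = 0.2630 x 0.02178 = 0.005728 mol, which equals the excess n(HBr).
So n(HBr) consumed by the sample = 0.02770 - 0.005728 = 0.02197 mol.
n(NaOH) = 0.02197 / 1 = 0.02197 mol.
mass = 0.02197 mol x 40.00 g/mol = 0.879 g.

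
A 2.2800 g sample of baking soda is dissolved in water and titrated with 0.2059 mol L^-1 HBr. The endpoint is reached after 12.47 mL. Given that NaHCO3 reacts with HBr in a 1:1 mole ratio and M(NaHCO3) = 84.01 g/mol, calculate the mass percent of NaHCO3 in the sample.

n(HBr) = 0.2059 x 0.01247 = 0.002568 mol.
n(NaHCO3) = 0.002568 / 1 = 0.002568 mol.
mass of NaHCO3 = 0.002568 x 84.01 = 0.2157 g.
% purity = 0.2157 / 2.2800 x 100 = 9.46%.

9.46%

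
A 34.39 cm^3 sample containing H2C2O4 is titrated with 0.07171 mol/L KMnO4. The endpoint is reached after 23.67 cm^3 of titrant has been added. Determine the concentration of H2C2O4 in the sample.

0.123 M

n(KMnO4) = 0.07171 x 0.02367 = 0.001697 mol.
From the balanced equation, 2 mol KMnO4 reacts with 5 mol H2C2O4, so n(H2C2O4) = 0.001697 x 5/2 = 0.004243 mol.
[H2C2O4] = 0.004243 / 0.03439 L = 0.123 M.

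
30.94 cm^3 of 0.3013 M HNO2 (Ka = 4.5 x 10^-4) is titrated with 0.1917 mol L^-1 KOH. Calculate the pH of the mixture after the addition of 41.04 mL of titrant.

4.08

Initial n(HNO2) = 0.3013 x 0.03094 = 0.009322 mol.
n(KOH) added = 0.1917 x 0.04104 = 0.007867 mol, converting that many moles of HNO2 to NO2-.
Remaining n(HNO2) = 0.001455 mol; n(NO2-) = 0.007867 mol.
By Henderson-Hasselbalch, pH = pKa + log([A^-]/[HA]) = 3.35 + log(0.007867/0.001455) = 3.35 + (+0.73) = 4.08.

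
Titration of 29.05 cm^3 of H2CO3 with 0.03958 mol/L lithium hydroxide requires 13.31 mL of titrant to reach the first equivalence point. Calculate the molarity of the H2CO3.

0.0181 M

n(LiOH) = 0.03958 x 0.01331 = 0.0005268 mol.
At the first equivalence point, 1 mol OH^- react per mol H2CO3, so n(H2CO3) = 0.0005268 / 1 = 0.0005268 mol.
[H2CO3] = 0.0005268 / 0.02905 L = 0.0181 M.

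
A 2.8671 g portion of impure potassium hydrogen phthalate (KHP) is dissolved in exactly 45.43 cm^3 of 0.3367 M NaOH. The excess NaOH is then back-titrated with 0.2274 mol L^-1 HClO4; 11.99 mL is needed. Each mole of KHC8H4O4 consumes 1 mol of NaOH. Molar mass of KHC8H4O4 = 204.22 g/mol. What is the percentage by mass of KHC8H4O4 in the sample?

89.5%

Total n(NaOH) added = 0.3367 x 0.04543 = 0.01530 mol.
n(HClO4) used = 0.2274 x 0.01199 = 0.002727 mol, which equals the excess n(NaOH).
So n(NaOH) consumed by the sample = 0.01530 - 0.002727 = 0.01257 mol.
n(KHC8H4O4) = 0.01257 / 1 = 0.01257 mol.
mass KHC8H4O4 = 0.01257 x 204.22 = 2.567 g, so %KHC8H4O4 = 2.567/2.8671 x 100 = 89.5%.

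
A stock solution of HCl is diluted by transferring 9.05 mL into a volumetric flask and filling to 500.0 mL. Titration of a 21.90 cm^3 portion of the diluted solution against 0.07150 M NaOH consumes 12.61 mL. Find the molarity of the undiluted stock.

2.27 M

n(NaOH) = 0.07150 x 0.01261 = 0.0009016 mol.
n(HCl) in the aliquot = 0.0009016 mol.
[diluted HCl] = 0.0009016 / 0.02190 = 0.04117 M.
Dilution factor = 500.0/9.050 = 55.25, so [stock] = 0.04117 x 55.25 = 2.27 M.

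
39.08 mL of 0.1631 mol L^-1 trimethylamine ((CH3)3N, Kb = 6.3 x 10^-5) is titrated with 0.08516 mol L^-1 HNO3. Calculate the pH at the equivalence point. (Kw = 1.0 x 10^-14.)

5.53

n((CH3)3N) = 0.1631 x 0.03908 = 0.006374 mol; V(HNO3) at equivalence = 0.006374/0.08516 = 0.07485 L.
At equivalence the base is fully converted to (CH3)3NH+; total volume = 0.1139 L, so [(CH3)3NH+] = 0.006374/0.1139 = 0.05595 M.
Ka((CH3)3NH+) = Kw/Kb = 1.0e-14 / 6.3 x 10^-5 = 1.59e-10.
[H^+] = sqrt(Ka x [(CH3)3NH+]) = sqrt(1.59e-10 x 0.05595) = 2.98e-6 M.
pH = -log(2.98e-6) = 5.53.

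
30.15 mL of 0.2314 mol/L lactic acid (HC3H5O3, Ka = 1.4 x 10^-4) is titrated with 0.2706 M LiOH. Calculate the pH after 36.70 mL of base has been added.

n(acid) = 0.2314 x 0.03015 = 0.006977 mol; n(LiOH) added = 0.2706 x 0.03670 = 0.009931 mol.
Base is in excess by 0.009931 - 0.006977 = 0.002954 mol in a total volume of 0.06685 L.
[OH^-] = 0.002954/0.06685 = 0.04419 M, so pOH = 1.35 and pH = 14.00 - 1.35 = 12.65.

12.65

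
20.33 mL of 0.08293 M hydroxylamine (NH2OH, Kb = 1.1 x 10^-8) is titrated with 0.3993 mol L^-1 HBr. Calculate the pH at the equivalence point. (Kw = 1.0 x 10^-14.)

n(NH2OH) = 0.08293 x 0.02033 = 0.001686 mol; V(HBr) at equivalence = 0.001686/0.3993 = 0.004222 L.
At equivalence the base is fully converted to NH3OH+; total volume = 0.02455 L, so [NH3OH+] = 0.001686/0.02455 = 0.06867 M.
Ka(NH3OH+) = Kw/Kb = 1.0e-14 / 1.1 x 10^-8 = 9.09e-7.
[H^+] = sqrt(Ka x [NH3OH+]) = sqrt(9.09e-7 x 0.06867) = 0.000250 M.
pH = -log(0.000250) = 3.60.

3.60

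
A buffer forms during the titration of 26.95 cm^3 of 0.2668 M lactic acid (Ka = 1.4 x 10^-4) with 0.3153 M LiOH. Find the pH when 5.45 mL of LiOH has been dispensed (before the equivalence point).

3.35

Initial n(HC3H5O3) = 0.2668 x 0.02695 = 0.007190 mol.
n(LiOH) added = 0.3153 x 0.005450 = 0.001718 mol, converting that many moles of HC3H5O3 to C3H5O3-.
Remaining n(HC3H5O3) = 0.005472 mol; n(C3H5O3-) = 0.001718 mol.
By Henderson-Hasselbalch, pH = pKa + log([A^-]/[HA]) = 3.85 + log(0.001718/0.005472) = 3.85 + (-0.50) = 3.35.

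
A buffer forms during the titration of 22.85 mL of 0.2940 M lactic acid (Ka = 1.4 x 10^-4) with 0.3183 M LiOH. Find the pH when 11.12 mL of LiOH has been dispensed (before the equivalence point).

Initial n(HC3H5O3) = 0.2940 x 0.02285 = 0.006718 mol.
n(LiOH) added = 0.3183 x 0.01112 = 0.003539 mol, converting that many moles of HC3H5O3 to C3H5O3-.
Remaining n(HC3H5O3) = 0.003178 mol; n(C3H5O3-) = 0.003539 mol.
By Henderson-Hasselbalch, pH = pKa + log([A^-]/[HA]) = 3.85 + log(0.003539/0.003178) = 3.85 + (+0.05) = 3.90.

3.90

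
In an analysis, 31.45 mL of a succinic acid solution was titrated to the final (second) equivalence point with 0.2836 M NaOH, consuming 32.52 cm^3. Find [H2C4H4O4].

n(NaOH) = 0.2836 x 0.03252 = 0.009223 mol.
At the final (second) equivalence point, 2 mol OH^- react per mol H2C4H4O4, so n(H2C4H4O4) = 0.009223 / 2 = 0.004611 mol.
[H2C4H4O4] = 0.004611 / 0.03145 L = 0.147 M.

0.147 M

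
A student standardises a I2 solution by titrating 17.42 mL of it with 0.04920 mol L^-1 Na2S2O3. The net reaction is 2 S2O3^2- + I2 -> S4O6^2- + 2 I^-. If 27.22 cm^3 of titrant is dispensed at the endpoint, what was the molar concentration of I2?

n(Na2S2O3) = 0.04920 x 0.02722 = 0.001339 mol.
From the balanced equation, 2 mol Na2S2O3 reacts with 1 mol I2, so n(I2) = 0.001339 x 1/2 = 0.0006696 mol.
[I2] = 0.0006696 / 0.01742 L = 0.0384 M.

0.0384 M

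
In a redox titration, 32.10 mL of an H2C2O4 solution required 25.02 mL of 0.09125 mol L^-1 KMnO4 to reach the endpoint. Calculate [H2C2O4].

n(KMnO4) = 0.09125 x 0.02502 = 0.002283 mol.
From the balanced equation, 2 mol KMnO4 reacts with 5 mol H2C2O4, so n(H2C2O4) = 0.002283 x 5/2 = 0.005708 mol.
[H2C2O4] = 0.005708 / 0.03210 L = 0.178 M.

0.178 M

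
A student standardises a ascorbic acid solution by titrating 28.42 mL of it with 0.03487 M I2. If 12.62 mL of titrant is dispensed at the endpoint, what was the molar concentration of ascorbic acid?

0.0155 M

n(I2) = 0.03487 x 0.01262 = 0.0004401 mol.
From the balanced equation, 1 mol I2 reacts with 1 mol ascorbic acid, so n(ascorbic acid) = 0.0004401 x 1/1 = 0.0004401 mol.
[ascorbic acid] = 0.0004401 / 0.02842 L = 0.0155 M.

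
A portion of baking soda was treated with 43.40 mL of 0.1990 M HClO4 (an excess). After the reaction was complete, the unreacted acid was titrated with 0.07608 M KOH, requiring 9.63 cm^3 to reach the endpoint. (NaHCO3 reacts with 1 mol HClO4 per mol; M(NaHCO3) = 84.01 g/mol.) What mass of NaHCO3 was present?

0.664 g

Total n(HClO4) added = 0.1990 x 0.04340 = 0.008637 mol.
n(KOH) used = 0.07608 x 0.009630 = 0.0007327 mol, which equals the excess n(HClO4).
So n(HClO4) consumed by the sample = 0.008637 - 0.0007327 = 0.007904 mol.
n(NaHCO3) = 0.007904 / 1 = 0.007904 mol.
mass = 0.007904 mol x 84.01 g/mol = 0.664 g.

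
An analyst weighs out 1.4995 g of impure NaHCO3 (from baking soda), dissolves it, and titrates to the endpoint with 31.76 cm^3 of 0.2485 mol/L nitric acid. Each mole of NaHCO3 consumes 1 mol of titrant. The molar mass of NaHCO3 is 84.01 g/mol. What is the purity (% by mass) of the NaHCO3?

44.2%

n(HNO3) = 0.2485 x 0.03176 = 0.007892 mol.
n(NaHCO3) = 0.007892 / 1 = 0.007892 mol.
mass of NaHCO3 = 0.007892 x 84.01 = 0.6630 g.
% purity = 0.6630 / 1.4995 x 100 = 44.2%.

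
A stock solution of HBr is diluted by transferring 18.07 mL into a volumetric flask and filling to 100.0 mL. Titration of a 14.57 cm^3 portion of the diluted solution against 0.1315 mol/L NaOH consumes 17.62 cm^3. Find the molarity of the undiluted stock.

n(NaOH) = 0.1315 x 0.01762 = 0.002317 mol.
n(HBr) in the aliquot = 0.002317 mol.
[diluted HBr] = 0.002317 / 0.01457 = 0.1590 M.
Dilution factor = 100.0/18.07 = 5.534, so [stock] = 0.1590 x 5.534 = 0.880 M.

0.880 M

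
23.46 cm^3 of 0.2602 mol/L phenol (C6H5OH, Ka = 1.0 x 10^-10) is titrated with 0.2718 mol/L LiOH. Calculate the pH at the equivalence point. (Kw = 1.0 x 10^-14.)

n(C6H5OH) = 0.2602 x 0.02346 = 0.006104 mol; V(LiOH) at equivalence = 0.006104/0.2718 = 0.02246 L.
At equivalence all the acid is converted to C6H5O-; total volume = 0.02346 + 0.02246 = 0.04592 L, so [C6H5O-] = 0.006104/0.04592 = 0.1329 M.
Kb = Kw/Ka = 1.0e-14 / 1.0 x 10^-10 = 0.000100.
[OH^-] = sqrt(Kb x [C6H5O-]) = sqrt(0.000100 x 0.1329) = 0.00365 M.
pOH = 2.44, so pH = 14.00 - 2.44 = 11.56.

11.56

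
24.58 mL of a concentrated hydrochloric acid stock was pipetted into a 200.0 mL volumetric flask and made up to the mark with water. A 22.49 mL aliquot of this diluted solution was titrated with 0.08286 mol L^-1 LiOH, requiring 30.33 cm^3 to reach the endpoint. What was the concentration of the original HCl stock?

n(LiOH) = 0.08286 x 0.03033 = 0.002513 mol.
n(HCl) in the aliquot = 0.002513 mol.
[diluted HCl] = 0.002513 / 0.02249 = 0.1117 M.
Dilution factor = 200.0/24.58 = 8.137, so [stock] = 0.1117 x 8.137 = 0.909 M.

0.909 M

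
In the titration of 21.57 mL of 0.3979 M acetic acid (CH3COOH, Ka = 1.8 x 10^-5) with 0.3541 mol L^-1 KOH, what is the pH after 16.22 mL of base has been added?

5.05

Initial n(CH3COOH) = 0.3979 x 0.02157 = 0.008583 mol.
n(KOH) added = 0.3541 x 0.01622 = 0.005744 mol, converting that many moles of CH3COOH to CH3COO-.
Remaining n(CH3COOH) = 0.002839 mol; n(CH3COO-) = 0.005744 mol.
By Henderson-Hasselbalch, pH = pKa + log([A^-]/[HA]) = 4.74 + log(0.005744/0.002839) = 4.74 + (+0.31) = 5.05.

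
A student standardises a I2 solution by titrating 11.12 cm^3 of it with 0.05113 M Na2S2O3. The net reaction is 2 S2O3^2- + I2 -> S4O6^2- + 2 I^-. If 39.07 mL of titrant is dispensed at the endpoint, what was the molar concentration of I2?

n(Na2S2O3) = 0.05113 x 0.03907 = 0.001998 mol.
From the balanced equation, 2 mol Na2S2O3 reacts with 1 mol I2, so n(I2) = 0.001998 x 1/2 = 0.0009988 mol.
[I2] = 0.0009988 / 0.01112 L = 0.0898 M.

0.0898 M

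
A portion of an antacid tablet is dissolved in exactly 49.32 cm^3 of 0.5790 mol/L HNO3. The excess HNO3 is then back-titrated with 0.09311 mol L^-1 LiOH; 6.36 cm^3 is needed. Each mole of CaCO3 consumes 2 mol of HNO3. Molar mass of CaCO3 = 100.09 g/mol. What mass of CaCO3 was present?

Total n(HNO3) added = 0.5790 x 0.04932 = 0.02856 mol.
n(LiOH) used = 0.09311 x 0.006360 = 0.0005922 mol, which equals the excess n(HNO3).
So n(HNO3) consumed by the sample = 0.02856 - 0.0005922 = 0.02796 mol.
n(CaCO3) = 0.02796 / 2 = 0.01398 mol.
mass = 0.01398 mol x 100.09 g/mol = 1.40 g.

1.40 g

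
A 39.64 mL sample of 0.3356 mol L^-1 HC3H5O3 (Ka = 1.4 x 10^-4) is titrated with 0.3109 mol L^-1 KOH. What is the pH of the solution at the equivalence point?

n(HC3H5O3) = 0.3356 x 0.03964 = 0.01330 mol; V(KOH) at equivalence = 0.01330/0.3109 = 0.04279 L.
At equivalence all the acid is converted to C3H5O3-; total volume = 0.03964 + 0.04279 = 0.08243 L, so [C3H5O3-] = 0.01330/0.08243 = 0.1614 M.
Kb = Kw/Ka = 1.0e-14 / 1.4 x 10^-4 = 7.14e-11.
[OH^-] = sqrt(Kb x [C3H5O3-]) = sqrt(7.14e-11 x 0.1614) = 3.40e-6 M.
pOH = 5.47, so pH = 14.00 - 5.47 = 8.53.

8.53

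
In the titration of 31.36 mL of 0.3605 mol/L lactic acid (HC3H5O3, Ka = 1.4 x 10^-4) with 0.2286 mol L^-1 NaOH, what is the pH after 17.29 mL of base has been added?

3.58

Initial n(HC3H5O3) = 0.3605 x 0.03136 = 0.01131 mol.
n(NaOH) added = 0.2286 x 0.01729 = 0.003952 mol, converting that many moles of HC3H5O3 to C3H5O3-.
Remaining n(HC3H5O3) = 0.007353 mol; n(C3H5O3-) = 0.003952 mol.
By Henderson-Hasselbalch, pH = pKa + log([A^-]/[HA]) = 3.85 + log(0.003952/0.007353) = 3.85 + (-0.27) = 3.58.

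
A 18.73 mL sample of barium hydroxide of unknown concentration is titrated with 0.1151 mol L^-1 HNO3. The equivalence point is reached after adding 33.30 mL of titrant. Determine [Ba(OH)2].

0.102 M

n(HNO3) delivered = 0.1151 x 0.03330 = 0.003833 mol.
The reaction is 1 Ba(OH)2 + 2 HNO3, so n(Ba(OH)2) = 0.003833 x 1/2 = 0.001916 mol.
[Ba(OH)2] = 0.001916 mol / 0.01873 L = 0.102 M.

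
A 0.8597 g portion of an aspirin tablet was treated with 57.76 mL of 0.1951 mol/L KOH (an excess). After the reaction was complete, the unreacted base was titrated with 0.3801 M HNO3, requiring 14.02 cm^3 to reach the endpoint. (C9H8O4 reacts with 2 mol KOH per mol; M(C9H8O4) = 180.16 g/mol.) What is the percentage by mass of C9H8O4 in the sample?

62.2%

Total n(KOH) added = 0.1951 x 0.05776 = 0.01127 mol.
n(HNO3) used = 0.3801 x 0.01402 = 0.005329 mol, which equals the excess n(KOH).
So n(KOH) consumed by the sample = 0.01127 - 0.005329 = 0.005940 mol.
n(C9H8O4) = 0.005940 / 2 = 0.002970 mol.
mass C9H8O4 = 0.002970 x 180.16 = 0.5351 g, so %C9H8O4 = 0.5351/0.8597 x 100 = 62.2%.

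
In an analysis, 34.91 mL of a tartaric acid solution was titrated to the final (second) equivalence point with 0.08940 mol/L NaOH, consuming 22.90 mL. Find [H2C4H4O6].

0.0293 M

n(NaOH) = 0.08940 x 0.02290 = 0.002047 mol.
At the final (second) equivalence point, 2 mol OH^- react per mol H2C4H4O6, so n(H2C4H4O6) = 0.002047 / 2 = 0.001024 mol.
[H2C4H4O6] = 0.001024 / 0.03491 L = 0.0293 M.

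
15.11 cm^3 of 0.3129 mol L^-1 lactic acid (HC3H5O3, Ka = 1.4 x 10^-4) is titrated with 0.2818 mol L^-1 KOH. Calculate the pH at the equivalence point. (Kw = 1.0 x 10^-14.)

n(HC3H5O3) = 0.3129 x 0.01511 = 0.004728 mol; V(KOH) at equivalence = 0.004728/0.2818 = 0.01678 L.
At equivalence all the acid is converted to C3H5O3-; total volume = 0.01511 + 0.01678 = 0.03189 L, so [C3H5O3-] = 0.004728/0.03189 = 0.1483 M.
Kb = Kw/Ka = 1.0e-14 / 1.4 x 10^-4 = 7.14e-11.
[OH^-] = sqrt(Kb x [C3H5O3-]) = sqrt(7.14e-11 x 0.1483) = 3.25e-6 M.
pOH = 5.49, so pH = 14.00 - 5.49 = 8.51.

8.51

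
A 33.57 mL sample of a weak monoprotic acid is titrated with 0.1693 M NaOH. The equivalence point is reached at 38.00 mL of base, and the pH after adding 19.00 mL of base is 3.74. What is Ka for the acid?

19.00 mL is half of the equivalence volume, so this is the half-equivalence point where [HA] = [A^-].
At half-equivalence pH = pKa, so pKa = 3.74.
Ka = 10^(-3.74) = 1.8 x 10^-4.

1.8 x 10^-4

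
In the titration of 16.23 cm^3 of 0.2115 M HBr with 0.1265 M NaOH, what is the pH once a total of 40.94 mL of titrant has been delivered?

12.48

n(acid) = 0.2115 x 0.01623 = 0.003433 mol; n(NaOH) added = 0.1265 x 0.04094 = 0.005179 mol.
Base is in excess by 0.005179 - 0.003433 = 0.001746 mol in a total volume of 0.05717 L.
[OH^-] = 0.001746/0.05717 = 0.03055 M, so pOH = 1.52 and pH = 14.00 - 1.52 = 12.48.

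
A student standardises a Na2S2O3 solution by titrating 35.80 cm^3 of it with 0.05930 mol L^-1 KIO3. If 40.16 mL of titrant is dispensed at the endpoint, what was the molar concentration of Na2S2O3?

n(KIO3) = 0.05930 x 0.04016 = 0.002381 mol.
From the balanced equation, 1 mol KIO3 reacts with 6 mol Na2S2O3, so n(Na2S2O3) = 0.002381 x 6/1 = 0.01429 mol.
[Na2S2O3] = 0.01429 / 0.03580 L = 0.399 M.

0.399 M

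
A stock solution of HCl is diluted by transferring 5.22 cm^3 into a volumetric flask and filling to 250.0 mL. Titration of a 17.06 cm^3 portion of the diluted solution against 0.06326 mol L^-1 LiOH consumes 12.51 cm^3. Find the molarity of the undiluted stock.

2.22 M

n(LiOH) = 0.06326 x 0.01251 = 0.0007914 mol.
n(HCl) in the aliquot = 0.0007914 mol.
[diluted HCl] = 0.0007914 / 0.01706 = 0.04639 M.
Dilution factor = 250.0/5.220 = 47.89, so [stock] = 0.04639 x 47.89 = 2.22 M.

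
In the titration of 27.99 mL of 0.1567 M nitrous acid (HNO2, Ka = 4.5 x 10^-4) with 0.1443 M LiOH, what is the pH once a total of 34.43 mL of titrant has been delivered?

11.97

n(acid) = 0.1567 x 0.02799 = 0.004386 mol; n(LiOH) added = 0.1443 x 0.03443 = 0.004968 mol.
Base is in excess by 0.004968 - 0.004386 = 0.0005822 mol in a total volume of 0.06242 L.
[OH^-] = 0.0005822/0.06242 = 0.009327 M, so pOH = 2.03 and pH = 14.00 - 2.03 = 11.97.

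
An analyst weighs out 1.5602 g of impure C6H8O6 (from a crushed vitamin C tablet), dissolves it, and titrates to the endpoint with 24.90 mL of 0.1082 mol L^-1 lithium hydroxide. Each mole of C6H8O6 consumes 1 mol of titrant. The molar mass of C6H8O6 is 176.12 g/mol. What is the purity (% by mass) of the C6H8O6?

30.4%

n(LiOH) = 0.1082 x 0.02490 = 0.002694 mol.
n(C6H8O6) = 0.002694 / 1 = 0.002694 mol.
mass of C6H8O6 = 0.002694 x 176.12 = 0.4745 g.
% purity = 0.4745 / 1.5602 x 100 = 30.4%.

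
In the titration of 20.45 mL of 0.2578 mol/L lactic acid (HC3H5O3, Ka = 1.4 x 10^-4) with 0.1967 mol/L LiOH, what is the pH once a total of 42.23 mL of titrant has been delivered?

12.68

n(acid) = 0.2578 x 0.02045 = 0.005272 mol; n(LiOH) added = 0.1967 x 0.04223 = 0.008307 mol.
Base is in excess by 0.008307 - 0.005272 = 0.003035 mol in a total volume of 0.06268 L.
[OH^-] = 0.003035/0.06268 = 0.04841 M, so pOH = 1.32 and pH = 14.00 - 1.32 = 12.68.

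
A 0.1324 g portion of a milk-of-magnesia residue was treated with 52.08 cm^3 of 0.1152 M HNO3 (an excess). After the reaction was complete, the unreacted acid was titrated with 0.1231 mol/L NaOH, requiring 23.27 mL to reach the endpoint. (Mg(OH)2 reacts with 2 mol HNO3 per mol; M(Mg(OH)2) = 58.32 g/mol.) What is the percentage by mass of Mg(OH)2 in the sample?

Total n(HNO3) added = 0.1152 x 0.05208 = 0.006000 mol.
n(NaOH) used = 0.1231 x 0.02327 = 0.002865 mol, which equals the excess n(HNO3).
So n(HNO3) consumed by the sample = 0.006000 - 0.002865 = 0.003135 mol.
n(Mg(OH)2) = 0.003135 / 2 = 0.001568 mol.
mass Mg(OH)2 = 0.001568 x 58.32 = 0.09142 g, so %Mg(OH)2 = 0.09142/0.1324 x 100 = 69.0%.

69.0%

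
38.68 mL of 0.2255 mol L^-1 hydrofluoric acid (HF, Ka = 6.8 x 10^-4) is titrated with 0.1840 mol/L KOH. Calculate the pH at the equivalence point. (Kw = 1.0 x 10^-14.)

8.09

n(HF) = 0.2255 x 0.03868 = 0.008722 mol; V(KOH) at equivalence = 0.008722/0.1840 = 0.04740 L.
At equivalence all the acid is converted to F-; total volume = 0.03868 + 0.04740 = 0.08608 L, so [F-] = 0.008722/0.08608 = 0.1013 M.
Kb = Kw/Ka = 1.0e-14 / 6.8 x 10^-4 = 1.47e-11.
[OH^-] = sqrt(Kb x [F-]) = sqrt(1.47e-11 x 0.1013) = 1.22e-6 M.
pOH = 5.91, so pH = 14.00 - 5.91 = 8.09.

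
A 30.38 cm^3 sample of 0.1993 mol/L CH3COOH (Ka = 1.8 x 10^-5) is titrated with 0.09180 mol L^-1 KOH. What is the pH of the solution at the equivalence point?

n(CH3COOH) = 0.1993 x 0.03038 = 0.006055 mol; V(KOH) at equivalence = 0.006055/0.09180 = 0.06596 L.
At equivalence all the acid is converted to CH3COO-; total volume = 0.03038 + 0.06596 = 0.09634 L, so [CH3COO-] = 0.006055/0.09634 = 0.06285 M.
Kb = Kw/Ka = 1.0e-14 / 1.8 x 10^-5 = 5.56e-10.
[OH^-] = sqrt(Kb x [CH3COO-]) = sqrt(5.56e-10 x 0.06285) = 5.91e-6 M.
pOH = 5.23, so pH = 14.00 - 5.23 = 8.77.

8.77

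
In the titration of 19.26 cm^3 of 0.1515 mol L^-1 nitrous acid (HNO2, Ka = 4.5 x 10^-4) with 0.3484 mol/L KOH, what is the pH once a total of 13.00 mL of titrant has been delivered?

n(acid) = 0.1515 x 0.01926 = 0.002918 mol; n(KOH) added = 0.3484 x 0.01300 = 0.004529 mol.
Base is in excess by 0.004529 - 0.002918 = 0.001611 mol in a total volume of 0.03226 L.
[OH^-] = 0.001611/0.03226 = 0.04995 M, so pOH = 1.30 and pH = 14.00 - 1.30 = 12.70.

12.70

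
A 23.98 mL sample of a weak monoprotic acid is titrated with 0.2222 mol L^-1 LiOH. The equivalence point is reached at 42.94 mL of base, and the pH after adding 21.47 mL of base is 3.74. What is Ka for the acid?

21.47 mL is half of the equivalence volume, so this is the half-equivalence point where [HA] = [A^-].
At half-equivalence pH = pKa, so pKa = 3.74.
Ka = 10^(-3.74) = 1.8 x 10^-4.

1.8 x 10^-4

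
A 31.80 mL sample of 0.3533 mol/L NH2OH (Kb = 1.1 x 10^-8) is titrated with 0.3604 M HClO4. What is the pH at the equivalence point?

n(NH2OH) = 0.3533 x 0.03180 = 0.01123 mol; V(HClO4) at equivalence = 0.01123/0.3604 = 0.03117 L.
At equivalence the base is fully converted to NH3OH+; total volume = 0.06297 L, so [NH3OH+] = 0.01123/0.06297 = 0.1784 M.
Ka(NH3OH+) = Kw/Kb = 1.0e-14 / 1.1 x 10^-8 = 9.09e-7.
[H^+] = sqrt(Ka x [NH3OH+]) = sqrt(9.09e-7 x 0.1784) = 0.000403 M.
pH = -log(0.000403) = 3.39.

3.39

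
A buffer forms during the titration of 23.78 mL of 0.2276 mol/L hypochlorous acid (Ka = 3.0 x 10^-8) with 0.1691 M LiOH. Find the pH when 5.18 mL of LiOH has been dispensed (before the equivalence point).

6.81

Initial n(HClO) = 0.2276 x 0.02378 = 0.005412 mol.
n(LiOH) added = 0.1691 x 0.005180 = 0.0008759 mol, converting that many moles of HClO to ClO-.
Remaining n(HClO) = 0.004536 mol; n(ClO-) = 0.0008759 mol.
By Henderson-Hasselbalch, pH = pKa + log([A^-]/[HA]) = 7.52 + log(0.0008759/0.004536) = 7.52 + (-0.71) = 6.81.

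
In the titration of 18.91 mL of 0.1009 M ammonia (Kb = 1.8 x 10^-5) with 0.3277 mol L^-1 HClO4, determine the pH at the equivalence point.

n(NH3) = 0.1009 x 0.01891 = 0.001908 mol; V(HClO4) at equivalence = 0.001908/0.3277 = 0.005822 L.
At equivalence the base is fully converted to NH4+; total volume = 0.02473 L, so [NH4+] = 0.001908/0.02473 = 0.07715 M.
Ka(NH4+) = Kw/Kb = 1.0e-14 / 1.8 x 10^-5 = 5.56e-10.
[H^+] = sqrt(Ka x [NH4+]) = sqrt(5.56e-10 x 0.07715) = 6.55e-6 M.
pH = -log(6.55e-6) = 5.18.

5.18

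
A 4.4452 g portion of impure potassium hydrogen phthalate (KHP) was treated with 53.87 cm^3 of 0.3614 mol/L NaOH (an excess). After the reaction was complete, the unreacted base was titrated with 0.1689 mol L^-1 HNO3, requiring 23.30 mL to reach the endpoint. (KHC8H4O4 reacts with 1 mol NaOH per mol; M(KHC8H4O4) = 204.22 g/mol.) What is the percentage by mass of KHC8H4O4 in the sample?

71.4%

Total n(NaOH) added = 0.3614 x 0.05387 = 0.01947 mol.
n(HNO3) used = 0.1689 x 0.02330 = 0.003935 mol, which equals the excess n(NaOH).
So n(NaOH) consumed by the sample = 0.01947 - 0.003935 = 0.01553 mol.
n(KHC8H4O4) = 0.01553 / 1 = 0.01553 mol.
mass KHC8H4O4 = 0.01553 x 204.22 = 3.172 g, so %KHC8H4O4 = 3.172/4.4452 x 100 = 71.4%.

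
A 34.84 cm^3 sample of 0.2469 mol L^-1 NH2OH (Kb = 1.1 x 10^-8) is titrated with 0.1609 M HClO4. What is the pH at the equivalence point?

n(NH2OH) = 0.2469 x 0.03484 = 0.008602 mol; V(HClO4) at equivalence = 0.008602/0.1609 = 0.05346 L.
At equivalence the base is fully converted to NH3OH+; total volume = 0.08830 L, so [NH3OH+] = 0.008602/0.08830 = 0.09742 M.
Ka(NH3OH+) = Kw/Kb = 1.0e-14 / 1.1 x 10^-8 = 9.09e-7.
[H^+] = sqrt(Ka x [NH3OH+]) = sqrt(9.09e-7 x 0.09742) = 0.000298 M.
pH = -log(0.000298) = 3.53.

3.53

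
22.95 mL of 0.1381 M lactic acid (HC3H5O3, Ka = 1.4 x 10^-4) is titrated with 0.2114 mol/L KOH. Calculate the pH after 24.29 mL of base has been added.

n(acid) = 0.1381 x 0.02295 = 0.003169 mol; n(KOH) added = 0.2114 x 0.02429 = 0.005135 mol.
Base is in excess by 0.005135 - 0.003169 = 0.001966 mol in a total volume of 0.04724 L.
[OH^-] = 0.001966/0.04724 = 0.04161 M, so pOH = 1.38 and pH = 14.00 - 1.38 = 12.62.

12.62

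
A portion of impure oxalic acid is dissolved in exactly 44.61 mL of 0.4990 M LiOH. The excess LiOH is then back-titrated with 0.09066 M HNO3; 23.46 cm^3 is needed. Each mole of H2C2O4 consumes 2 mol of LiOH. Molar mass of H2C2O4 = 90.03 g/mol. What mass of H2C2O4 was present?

0.906 g

Total n(LiOH) added = 0.4990 x 0.04461 = 0.02226 mol.
n(HNO3) used = 0.09066 x 0.02346 = 0.002127 mol, which equals the excess n(LiOH).
So n(LiOH) consumed by the sample = 0.02226 - 0.002127 = 0.02013 mol.
n(H2C2O4) = 0.02013 / 2 = 0.01007 mol.
mass = 0.01007 mol x 90.03 g/mol = 0.906 g.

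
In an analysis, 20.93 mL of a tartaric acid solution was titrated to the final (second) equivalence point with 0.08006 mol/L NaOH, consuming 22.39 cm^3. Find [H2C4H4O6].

0.0428 M

n(NaOH) = 0.08006 x 0.02239 = 0.001793 mol.
At the final (second) equivalence point, 2 mol OH^- react per mol H2C4H4O6, so n(H2C4H4O6) = 0.001793 / 2 = 0.0008963 mol.
[H2C4H4O6] = 0.0008963 / 0.02093 L = 0.0428 M.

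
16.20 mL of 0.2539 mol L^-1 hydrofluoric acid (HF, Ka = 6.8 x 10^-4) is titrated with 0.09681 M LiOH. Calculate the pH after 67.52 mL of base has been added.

12.46

n(acid) = 0.2539 x 0.01620 = 0.004113 mol; n(LiOH) added = 0.09681 x 0.06752 = 0.006537 mol.
Base is in excess by 0.006537 - 0.004113 = 0.002423 mol in a total volume of 0.08372 L.
[OH^-] = 0.002423/0.08372 = 0.02895 M, so pOH = 1.54 and pH = 14.00 - 1.54 = 12.46.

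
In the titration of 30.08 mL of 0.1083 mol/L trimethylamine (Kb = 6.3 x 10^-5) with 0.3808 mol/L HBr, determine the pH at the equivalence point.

n((CH3)3N) = 0.1083 x 0.03008 = 0.003258 mol; V(HBr) at equivalence = 0.003258/0.3808 = 0.008555 L.
At equivalence the base is fully converted to (CH3)3NH+; total volume = 0.03863 L, so [(CH3)3NH+] = 0.003258/0.03863 = 0.08432 M.
Ka((CH3)3NH+) = Kw/Kb = 1.0e-14 / 6.3 x 10^-5 = 1.59e-10.
[H^+] = sqrt(Ka x [(CH3)3NH+]) = sqrt(1.59e-10 x 0.08432) = 3.66e-6 M.
pH = -log(3.66e-6) = 5.44.

5.44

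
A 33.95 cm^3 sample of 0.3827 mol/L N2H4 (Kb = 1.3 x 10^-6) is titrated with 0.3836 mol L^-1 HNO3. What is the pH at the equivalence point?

n(N2H4) = 0.3827 x 0.03395 = 0.01299 mol; V(HNO3) at equivalence = 0.01299/0.3836 = 0.03387 L.
At equivalence the base is fully converted to N2H5+; total volume = 0.06782 L, so [N2H5+] = 0.01299/0.06782 = 0.1916 M.
Ka(N2H5+) = Kw/Kb = 1.0e-14 / 1.3 x 10^-6 = 7.69e-9.
[H^+] = sqrt(Ka x [N2H5+]) = sqrt(7.69e-9 x 0.1916) = 3.84e-5 M.
pH = -log(3.84e-5) = 4.42.

4.42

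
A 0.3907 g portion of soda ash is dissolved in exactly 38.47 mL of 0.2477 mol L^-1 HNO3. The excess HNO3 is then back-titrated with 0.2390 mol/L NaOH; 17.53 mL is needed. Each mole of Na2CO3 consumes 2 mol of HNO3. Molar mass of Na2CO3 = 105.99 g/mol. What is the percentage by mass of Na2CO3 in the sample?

72.4%

Total n(HNO3) added = 0.2477 x 0.03847 = 0.009529 mol.
n(NaOH) used = 0.2390 x 0.01753 = 0.004190 mol, which equals the excess n(HNO3).
So n(HNO3) consumed by the sample = 0.009529 - 0.004190 = 0.005339 mol.
n(Na2CO3) = 0.005339 / 2 = 0.002670 mol.
mass Na2CO3 = 0.002670 x 105.99 = 0.2830 g, so %Na2CO3 = 0.2830/0.3907 x 100 = 72.4%.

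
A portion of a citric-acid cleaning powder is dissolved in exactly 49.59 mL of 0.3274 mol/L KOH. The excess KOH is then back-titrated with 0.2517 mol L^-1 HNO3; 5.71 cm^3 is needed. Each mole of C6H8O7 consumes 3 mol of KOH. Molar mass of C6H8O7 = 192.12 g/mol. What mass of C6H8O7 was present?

0.948 g

Total n(KOH) added = 0.3274 x 0.04959 = 0.01624 mol.
n(HNO3) used = 0.2517 x 0.005710 = 0.001437 mol, which equals the excess n(KOH).
So n(KOH) consumed by the sample = 0.01624 - 0.001437 = 0.01480 mol.
n(C6H8O7) = 0.01480 / 3 = 0.004933 mol.
mass = 0.004933 mol x 192.12 g/mol = 0.948 g.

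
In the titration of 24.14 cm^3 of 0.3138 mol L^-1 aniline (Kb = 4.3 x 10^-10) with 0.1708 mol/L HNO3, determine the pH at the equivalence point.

2.79

n(C6H5NH2) = 0.3138 x 0.02414 = 0.007575 mol; V(HNO3) at equivalence = 0.007575/0.1708 = 0.04435 L.
At equivalence the base is fully converted to C6H5NH3+; total volume = 0.06849 L, so [C6H5NH3+] = 0.007575/0.06849 = 0.1106 M.
Ka(C6H5NH3+) = Kw/Kb = 1.0e-14 / 4.3 x 10^-10 = 2.33e-5.
[H^+] = sqrt(Ka x [C6H5NH3+]) = sqrt(2.33e-5 x 0.1106) = 0.00160 M.
pH = -log(0.00160) = 2.79.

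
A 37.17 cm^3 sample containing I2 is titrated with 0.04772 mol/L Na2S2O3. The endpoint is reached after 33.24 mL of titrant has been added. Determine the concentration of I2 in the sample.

0.0213 M

n(Na2S2O3) = 0.04772 x 0.03324 = 0.001586 mol.
From the balanced equation, 2 mol Na2S2O3 reacts with 1 mol I2, so n(I2) = 0.001586 x 1/2 = 0.0007931 mol.
[I2] = 0.0007931 / 0.03717 L = 0.0213 M.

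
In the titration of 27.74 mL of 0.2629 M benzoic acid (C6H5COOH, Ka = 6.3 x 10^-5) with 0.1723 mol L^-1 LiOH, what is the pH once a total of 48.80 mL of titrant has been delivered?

n(acid) = 0.2629 x 0.02774 = 0.007293 mol; n(LiOH) added = 0.1723 x 0.04880 = 0.008408 mol.
Base is in excess by 0.008408 - 0.007293 = 0.001115 mol in a total volume of 0.07654 L.
[OH^-] = 0.001115/0.07654 = 0.01457 M, so pOH = 1.84 and pH = 14.00 - 1.84 = 12.16.

12.16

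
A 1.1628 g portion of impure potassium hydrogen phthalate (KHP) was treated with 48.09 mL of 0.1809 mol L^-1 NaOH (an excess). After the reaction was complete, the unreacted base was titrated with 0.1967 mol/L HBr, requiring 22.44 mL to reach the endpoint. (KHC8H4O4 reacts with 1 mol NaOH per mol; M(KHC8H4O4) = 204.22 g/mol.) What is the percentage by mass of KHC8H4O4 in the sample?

75.3%

Total n(NaOH) added = 0.1809 x 0.04809 = 0.008699 mol.
n(HBr) used = 0.1967 x 0.02244 = 0.004414 mol, which equals the excess n(NaOH).
So n(NaOH) consumed by the sample = 0.008699 - 0.004414 = 0.004286 mol.
n(KHC8H4O4) = 0.004286 / 1 = 0.004286 mol.
mass KHC8H4O4 = 0.004286 x 204.22 = 0.8752 g, so %KHC8H4O4 = 0.8752/1.1628 x 100 = 75.3%.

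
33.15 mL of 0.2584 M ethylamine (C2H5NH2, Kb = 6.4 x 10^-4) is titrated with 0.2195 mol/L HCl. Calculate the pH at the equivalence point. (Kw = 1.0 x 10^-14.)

5.87

n(C2H5NH2) = 0.2584 x 0.03315 = 0.008566 mol; V(HCl) at equivalence = 0.008566/0.2195 = 0.03902 L.
At equivalence the base is fully converted to C2H5NH3+; total volume = 0.07217 L, so [C2H5NH3+] = 0.008566/0.07217 = 0.1187 M.
Ka(C2H5NH3+) = Kw/Kb = 1.0e-14 / 6.4 x 10^-4 = 1.56e-11.
[H^+] = sqrt(Ka x [C2H5NH3+]) = sqrt(1.56e-11 x 0.1187) = 1.36e-6 M.
pH = -log(1.36e-6) = 5.87.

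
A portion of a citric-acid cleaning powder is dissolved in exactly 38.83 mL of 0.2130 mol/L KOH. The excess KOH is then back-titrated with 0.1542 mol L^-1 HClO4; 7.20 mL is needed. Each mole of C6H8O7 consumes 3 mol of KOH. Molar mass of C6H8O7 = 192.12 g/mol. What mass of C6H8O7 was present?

Total n(KOH) added = 0.2130 x 0.03883 = 0.008271 mol.
n(HClO4) used = 0.1542 x 0.007200 = 0.001110 mol, which equals the excess n(KOH).
So n(KOH) consumed by the sample = 0.008271 - 0.001110 = 0.007161 mol.
n(C6H8O7) = 0.007161 / 3 = 0.002387 mol.
mass = 0.002387 mol x 192.12 g/mol = 0.459 g.

0.459 g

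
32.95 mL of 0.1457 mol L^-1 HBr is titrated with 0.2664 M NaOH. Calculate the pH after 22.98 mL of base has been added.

n(acid) = 0.1457 x 0.03295 = 0.004801 mol; n(NaOH) added = 0.2664 x 0.02298 = 0.006122 mol.
Base is in excess by 0.006122 - 0.004801 = 0.001321 mol in a total volume of 0.05593 L.
[OH^-] = 0.001321/0.05593 = 0.02362 M, so pOH = 1.63 and pH = 14.00 - 1.63 = 12.37.

12.37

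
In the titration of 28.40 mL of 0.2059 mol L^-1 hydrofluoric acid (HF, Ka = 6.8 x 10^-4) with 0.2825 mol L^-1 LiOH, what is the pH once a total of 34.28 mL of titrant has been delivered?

n(acid) = 0.2059 x 0.02840 = 0.005848 mol; n(LiOH) added = 0.2825 x 0.03428 = 0.009684 mol.
Base is in excess by 0.009684 - 0.005848 = 0.003837 mol in a total volume of 0.06268 L.
[OH^-] = 0.003837/0.06268 = 0.06121 M, so pOH = 1.21 and pH = 14.00 - 1.21 = 12.79.

12.79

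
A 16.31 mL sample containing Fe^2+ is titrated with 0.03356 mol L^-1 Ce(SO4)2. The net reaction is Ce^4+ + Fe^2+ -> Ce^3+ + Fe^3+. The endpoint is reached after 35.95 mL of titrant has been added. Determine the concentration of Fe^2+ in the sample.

n(Ce(SO4)2) = 0.03356 x 0.03595 = 0.001206 mol.
From the balanced equation, 1 mol Ce(SO4)2 reacts with 1 mol Fe^2+, so n(Fe^2+) = 0.001206 x 1/1 = 0.001206 mol.
[Fe^2+] = 0.001206 / 0.01631 L = 0.0740 M.

0.0740 M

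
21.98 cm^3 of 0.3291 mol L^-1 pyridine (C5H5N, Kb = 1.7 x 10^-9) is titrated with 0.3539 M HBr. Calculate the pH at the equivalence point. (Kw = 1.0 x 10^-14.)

n(C5H5N) = 0.3291 x 0.02198 = 0.007234 mol; V(HBr) at equivalence = 0.007234/0.3539 = 0.02044 L.
At equivalence the base is fully converted to C5H5NH+; total volume = 0.04242 L, so [C5H5NH+] = 0.007234/0.04242 = 0.1705 M.
Ka(C5H5NH+) = Kw/Kb = 1.0e-14 / 1.7 x 10^-9 = 5.88e-6.
[H^+] = sqrt(Ka x [C5H5NH+]) = sqrt(5.88e-6 x 0.1705) = 0.00100 M.
pH = -log(0.00100) = 3.00.

3.00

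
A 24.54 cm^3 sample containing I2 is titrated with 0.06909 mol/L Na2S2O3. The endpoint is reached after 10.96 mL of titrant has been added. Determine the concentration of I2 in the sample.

n(Na2S2O3) = 0.06909 x 0.01096 = 0.0007572 mol.
From the balanced equation, 2 mol Na2S2O3 reacts with 1 mol I2, so n(I2) = 0.0007572 x 1/2 = 0.0003786 mol.
[I2] = 0.0003786 / 0.02454 L = 0.0154 M.

0.0154 M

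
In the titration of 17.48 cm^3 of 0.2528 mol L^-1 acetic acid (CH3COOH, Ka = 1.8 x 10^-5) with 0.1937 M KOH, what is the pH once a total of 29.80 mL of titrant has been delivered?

n(acid) = 0.2528 x 0.01748 = 0.004419 mol; n(KOH) added = 0.1937 x 0.02980 = 0.005772 mol.
Base is in excess by 0.005772 - 0.004419 = 0.001353 mol in a total volume of 0.04728 L.
[OH^-] = 0.001353/0.04728 = 0.02862 M, so pOH = 1.54 and pH = 14.00 - 1.54 = 12.46.

12.46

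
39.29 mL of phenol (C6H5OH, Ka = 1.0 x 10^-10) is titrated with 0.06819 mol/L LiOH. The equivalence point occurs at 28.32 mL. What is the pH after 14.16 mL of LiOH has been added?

10.00

14.16 mL is exactly half the equivalence volume (28.32/2), i.e. the half-equivalence point.
There, n(HA) = n(A^-), so pH = pKa = -log(1.0 x 10^-10) = 10.00.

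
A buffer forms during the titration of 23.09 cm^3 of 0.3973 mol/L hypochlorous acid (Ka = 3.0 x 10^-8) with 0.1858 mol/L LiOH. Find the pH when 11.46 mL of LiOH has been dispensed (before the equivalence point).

Initial n(HClO) = 0.3973 x 0.02309 = 0.009174 mol.
n(LiOH) added = 0.1858 x 0.01146 = 0.002129 mol, converting that many moles of HClO to ClO-.
Remaining n(HClO) = 0.007044 mol; n(ClO-) = 0.002129 mol.
By Henderson-Hasselbalch, pH = pKa + log([A^-]/[HA]) = 7.52 + log(0.002129/0.007044) = 7.52 + (-0.52) = 7.00.

7.00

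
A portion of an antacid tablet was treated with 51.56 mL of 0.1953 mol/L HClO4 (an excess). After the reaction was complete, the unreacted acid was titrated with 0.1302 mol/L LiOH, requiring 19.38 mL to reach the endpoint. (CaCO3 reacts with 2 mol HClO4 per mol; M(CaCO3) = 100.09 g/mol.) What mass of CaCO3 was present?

Total n(HClO4) added = 0.1953 x 0.05156 = 0.01007 mol.
n(LiOH) used = 0.1302 x 0.01938 = 0.002523 mol, which equals the excess n(HClO4).
So n(HClO4) consumed by the sample = 0.01007 - 0.002523 = 0.007546 mol.
n(CaCO3) = 0.007546 / 2 = 0.003773 mol.
mass = 0.003773 mol x 100.09 g/mol = 0.378 g.

0.378 g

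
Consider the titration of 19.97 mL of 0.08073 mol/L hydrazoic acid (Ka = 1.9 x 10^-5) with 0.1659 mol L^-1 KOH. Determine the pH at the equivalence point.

n(HN3) = 0.08073 x 0.01997 = 0.001612 mol; V(KOH) at equivalence = 0.001612/0.1659 = 0.009718 L.
At equivalence all the acid is converted to N3-; total volume = 0.01997 + 0.009718 = 0.02969 L, so [N3-] = 0.001612/0.02969 = 0.05430 M.
Kb = Kw/Ka = 1.0e-14 / 1.9 x 10^-5 = 5.26e-10.
[OH^-] = sqrt(Kb x [N3-]) = sqrt(5.26e-10 x 0.05430) = 5.35e-6 M.
pOH = 5.27, so pH = 14.00 - 5.27 = 8.73.

8.73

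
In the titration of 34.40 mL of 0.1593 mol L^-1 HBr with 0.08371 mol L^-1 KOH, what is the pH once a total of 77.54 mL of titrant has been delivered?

n(acid) = 0.1593 x 0.03440 = 0.005480 mol; n(KOH) added = 0.08371 x 0.07754 = 0.006491 mol.
Base is in excess by 0.006491 - 0.005480 = 0.001011 mol in a total volume of 0.1119 L.
[OH^-] = 0.001011/0.1119 = 0.009031 M, so pOH = 2.04 and pH = 14.00 - 2.04 = 11.96.

11.96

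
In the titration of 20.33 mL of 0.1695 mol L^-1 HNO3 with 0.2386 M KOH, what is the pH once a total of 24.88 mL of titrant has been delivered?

12.74

n(acid) = 0.1695 x 0.02033 = 0.003446 mol; n(KOH) added = 0.2386 x 0.02488 = 0.005936 mol.
Base is in excess by 0.005936 - 0.003446 = 0.002490 mol in a total volume of 0.04521 L.
[OH^-] = 0.002490/0.04521 = 0.05509 M, so pOH = 1.26 and pH = 14.00 - 1.26 = 12.74.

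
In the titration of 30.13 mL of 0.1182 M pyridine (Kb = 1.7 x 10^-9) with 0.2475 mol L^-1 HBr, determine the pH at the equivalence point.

n(C5H5N) = 0.1182 x 0.03013 = 0.003561 mol; V(HBr) at equivalence = 0.003561/0.2475 = 0.01439 L.
At equivalence the base is fully converted to C5H5NH+; total volume = 0.04452 L, so [C5H5NH+] = 0.003561/0.04452 = 0.08000 M.
Ka(C5H5NH+) = Kw/Kb = 1.0e-14 / 1.7 x 10^-9 = 5.88e-6.
[H^+] = sqrt(Ka x [C5H5NH+]) = sqrt(5.88e-6 x 0.08000) = 0.000686 M.
pH = -log(0.000686) = 3.16.

3.16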